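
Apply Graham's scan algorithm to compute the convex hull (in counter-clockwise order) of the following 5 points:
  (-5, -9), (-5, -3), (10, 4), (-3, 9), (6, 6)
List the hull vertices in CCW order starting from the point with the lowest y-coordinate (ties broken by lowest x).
Hull (CCW) = [(-5, -9), (10, 4), (6, 6), (-3, 9), (-5, -3)]

Graham scan procedure:
  1. Find the pivot p₀ = point with lowest y (tie → lowest x): (-5, -9).
  2. Sort the remaining points by polar angle around p₀.
  3. Walk through sorted points, maintaining a stack; pop the top while the last three entries make a non-left turn (cross product ≤ 0).
  4. Final stack is the convex hull in CCW order: (-5, -9), (10, 4), (6, 6), (-3, 9), (-5, -3).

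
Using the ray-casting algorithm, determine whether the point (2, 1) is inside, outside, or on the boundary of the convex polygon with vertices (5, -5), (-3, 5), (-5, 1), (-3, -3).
The point (2, 1) lies strictly outside the polygon

Cast a horizontal ray to the right from the query point and count how many polygon edges it crosses (each edge strictly once or zero times, handled with the usual half-open convention). 
Parity of crossings → even ⇒ outside.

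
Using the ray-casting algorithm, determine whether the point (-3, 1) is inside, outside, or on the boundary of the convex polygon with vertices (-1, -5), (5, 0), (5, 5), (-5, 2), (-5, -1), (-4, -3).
The point (-3, 1) lies strictly inside the polygon

Cast a horizontal ray to the right from the query point and count how many polygon edges it crosses (each edge strictly once or zero times, handled with the usual half-open convention). 
Parity of crossings → odd ⇒ inside.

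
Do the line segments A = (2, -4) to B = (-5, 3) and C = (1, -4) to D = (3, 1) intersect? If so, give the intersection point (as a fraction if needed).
Yes; intersection at (9/7, -23/7) (t = 5/49 on AB, s = 1/7 on CD)

Parametrize AB as A + t(B − A) = (2 + -7 t, -4 + 7 t) and CD as C + s(D − C) = (1 + 2 s, -4 + 5 s). Solve the linear system for (t, s). Determinant = 49 ≠ 0, so a unique intersection of the containing lines exists. Solution: t = 5/49, s = 1/7 — both in [0, 1], so the segments cross. Intersection point: (9/7, -23/7).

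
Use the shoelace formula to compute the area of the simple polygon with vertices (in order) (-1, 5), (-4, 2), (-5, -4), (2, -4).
Area = 39

Shoelace formula: Area = (1/2) |Σ_i (x_i · y_{i+1} − x_{i+1} · y_i)| (indices mod n). Compute each cross term:
  (-1)(2) − (-4)(5) = 18
  (-4)(-4) − (-5)(2) = 26
  (-5)(-4) − (2)(-4) = 28
  (2)(5) − (-1)(-4) = 6
Sum = 78, so (signed) Area = 78/2 = 39, |Area| = 39.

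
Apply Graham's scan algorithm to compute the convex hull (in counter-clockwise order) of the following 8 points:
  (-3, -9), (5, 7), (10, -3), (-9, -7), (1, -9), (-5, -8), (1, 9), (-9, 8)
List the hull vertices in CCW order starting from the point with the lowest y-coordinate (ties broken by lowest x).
Hull (CCW) = [(-3, -9), (1, -9), (10, -3), (5, 7), (1, 9), (-9, 8), (-9, -7)]

Graham scan procedure:
  1. Find the pivot p₀ = point with lowest y (tie → lowest x): (-3, -9).
  2. Sort the remaining points by polar angle around p₀.
  3. Walk through sorted points, maintaining a stack; pop the top while the last three entries make a non-left turn (cross product ≤ 0).
  4. Final stack is the convex hull in CCW order: (-3, -9), (1, -9), (10, -3), (5, 7), (1, 9), (-9, 8), (-9, -7).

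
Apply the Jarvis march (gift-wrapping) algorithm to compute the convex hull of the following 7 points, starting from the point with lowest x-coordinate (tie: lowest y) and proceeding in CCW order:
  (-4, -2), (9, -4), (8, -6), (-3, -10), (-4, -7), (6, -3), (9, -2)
Hull (CCW) = [(-4, -7), (-3, -10), (8, -6), (9, -4), (9, -2), (-4, -2)]

Jarvis march: at each step, from the current hull vertex p, select the next vertex q as the point such that every other point lies strictly to the left of (or on) the directed line p → q. (Equivalently: for every other point r, the cross product (q − p) × (r − p) ≥ 0.)
Starting point (lowest x, tie lowest y): (-4, -7). Wrap until returning to start. Resulting hull: (-4, -7), (-3, -10), (8, -6), (9, -4), (9, -2), (-4, -2).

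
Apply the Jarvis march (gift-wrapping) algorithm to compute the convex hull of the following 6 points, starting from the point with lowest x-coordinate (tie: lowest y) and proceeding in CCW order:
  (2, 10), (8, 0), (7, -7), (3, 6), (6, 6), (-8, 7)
Hull (CCW) = [(-8, 7), (7, -7), (8, 0), (6, 6), (2, 10)]

Jarvis march: at each step, from the current hull vertex p, select the next vertex q as the point such that every other point lies strictly to the left of (or on) the directed line p → q. (Equivalently: for every other point r, the cross product (q − p) × (r − p) ≥ 0.)
Starting point (lowest x, tie lowest y): (-8, 7). Wrap until returning to start. Resulting hull: (-8, 7), (7, -7), (8, 0), (6, 6), (2, 10).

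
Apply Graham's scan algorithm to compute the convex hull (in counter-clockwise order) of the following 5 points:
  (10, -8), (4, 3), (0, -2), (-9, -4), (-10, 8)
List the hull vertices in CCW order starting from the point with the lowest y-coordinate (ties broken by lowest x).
Hull (CCW) = [(10, -8), (4, 3), (-10, 8), (-9, -4)]

Graham scan procedure:
  1. Find the pivot p₀ = point with lowest y (tie → lowest x): (10, -8).
  2. Sort the remaining points by polar angle around p₀.
  3. Walk through sorted points, maintaining a stack; pop the top while the last three entries make a non-left turn (cross product ≤ 0).
  4. Final stack is the convex hull in CCW order: (10, -8), (4, 3), (-10, 8), (-9, -4).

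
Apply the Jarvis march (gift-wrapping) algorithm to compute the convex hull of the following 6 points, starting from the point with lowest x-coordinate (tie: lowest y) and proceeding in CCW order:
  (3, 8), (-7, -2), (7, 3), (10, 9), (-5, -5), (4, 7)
Hull (CCW) = [(-7, -2), (-5, -5), (7, 3), (10, 9), (3, 8)]

Jarvis march: at each step, from the current hull vertex p, select the next vertex q as the point such that every other point lies strictly to the left of (or on) the directed line p → q. (Equivalently: for every other point r, the cross product (q − p) × (r − p) ≥ 0.)
Starting point (lowest x, tie lowest y): (-7, -2). Wrap until returning to start. Resulting hull: (-7, -2), (-5, -5), (7, 3), (10, 9), (3, 8).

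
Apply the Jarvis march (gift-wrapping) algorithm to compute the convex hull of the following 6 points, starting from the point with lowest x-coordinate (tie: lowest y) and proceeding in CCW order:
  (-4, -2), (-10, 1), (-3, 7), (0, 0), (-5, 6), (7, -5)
Hull (CCW) = [(-10, 1), (-4, -2), (7, -5), (-3, 7), (-5, 6)]

Jarvis march: at each step, from the current hull vertex p, select the next vertex q as the point such that every other point lies strictly to the left of (or on) the directed line p → q. (Equivalently: for every other point r, the cross product (q − p) × (r − p) ≥ 0.)
Starting point (lowest x, tie lowest y): (-10, 1). Wrap until returning to start. Resulting hull: (-10, 1), (-4, -2), (7, -5), (-3, 7), (-5, 6).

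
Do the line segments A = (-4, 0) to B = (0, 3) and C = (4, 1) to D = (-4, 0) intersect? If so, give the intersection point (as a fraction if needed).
Yes; intersection at (-4, 0) (t = 0 on AB, s = 1 on CD)

Parametrize AB as A + t(B − A) = (-4 + 4 t, 0 + 3 t) and CD as C + s(D − C) = (4 + -8 s, 1 + -1 s). Solve the linear system for (t, s). Determinant = -20 ≠ 0, so a unique intersection of the containing lines exists. Solution: t = 0, s = 1 — both in [0, 1], so the segments cross. Intersection point: (-4, 0).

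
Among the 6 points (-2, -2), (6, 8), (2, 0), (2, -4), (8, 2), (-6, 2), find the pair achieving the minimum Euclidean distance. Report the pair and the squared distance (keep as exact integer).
Pair = ((2, 0), (2, -4)); squared distance = 16

Compute all C(6, 2) = 15 pairwise squared distances (x_i − x_j)² + (y_i − y_j)². The minimum is 16, attained by the pair ((2, 0), (2, -4)).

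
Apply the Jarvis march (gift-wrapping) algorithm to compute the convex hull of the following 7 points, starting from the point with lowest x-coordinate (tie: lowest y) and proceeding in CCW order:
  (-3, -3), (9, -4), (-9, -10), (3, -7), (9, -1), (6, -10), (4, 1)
Hull (CCW) = [(-9, -10), (6, -10), (9, -4), (9, -1), (4, 1), (-3, -3)]

Jarvis march: at each step, from the current hull vertex p, select the next vertex q as the point such that every other point lies strictly to the left of (or on) the directed line p → q. (Equivalently: for every other point r, the cross product (q − p) × (r − p) ≥ 0.)
Starting point (lowest x, tie lowest y): (-9, -10). Wrap until returning to start. Resulting hull: (-9, -10), (6, -10), (9, -4), (9, -1), (4, 1), (-3, -3).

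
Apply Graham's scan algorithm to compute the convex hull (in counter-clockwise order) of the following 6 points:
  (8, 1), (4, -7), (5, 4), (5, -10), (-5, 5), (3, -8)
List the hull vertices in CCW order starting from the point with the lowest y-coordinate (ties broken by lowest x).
Hull (CCW) = [(5, -10), (8, 1), (5, 4), (-5, 5), (3, -8)]

Graham scan procedure:
  1. Find the pivot p₀ = point with lowest y (tie → lowest x): (5, -10).
  2. Sort the remaining points by polar angle around p₀.
  3. Walk through sorted points, maintaining a stack; pop the top while the last three entries make a non-left turn (cross product ≤ 0).
  4. Final stack is the convex hull in CCW order: (5, -10), (8, 1), (5, 4), (-5, 5), (3, -8).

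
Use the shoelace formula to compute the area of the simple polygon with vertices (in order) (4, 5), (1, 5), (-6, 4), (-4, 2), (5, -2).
Area = 42

Shoelace formula: Area = (1/2) |Σ_i (x_i · y_{i+1} − x_{i+1} · y_i)| (indices mod n). Compute each cross term:
  (4)(5) − (1)(5) = 15
  (1)(4) − (-6)(5) = 34
  (-6)(2) − (-4)(4) = 4
  (-4)(-2) − (5)(2) = -2
  (5)(5) − (4)(-2) = 33
Sum = 84, so (signed) Area = 84/2 = 42, |Area| = 42.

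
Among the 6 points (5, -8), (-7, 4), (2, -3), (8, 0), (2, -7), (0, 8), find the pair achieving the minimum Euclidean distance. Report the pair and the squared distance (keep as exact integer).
Pair = ((5, -8), (2, -7)); squared distance = 10

Compute all C(6, 2) = 15 pairwise squared distances (x_i − x_j)² + (y_i − y_j)². The minimum is 10, attained by the pair ((5, -8), (2, -7)).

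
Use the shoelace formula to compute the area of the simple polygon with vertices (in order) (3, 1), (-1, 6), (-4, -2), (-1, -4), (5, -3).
Area = 48

Shoelace formula: Area = (1/2) |Σ_i (x_i · y_{i+1} − x_{i+1} · y_i)| (indices mod n). Compute each cross term:
  (3)(6) − (-1)(1) = 19
  (-1)(-2) − (-4)(6) = 26
  (-4)(-4) − (-1)(-2) = 14
  (-1)(-3) − (5)(-4) = 23
  (5)(1) − (3)(-3) = 14
Sum = 96, so (signed) Area = 96/2 = 48, |Area| = 48.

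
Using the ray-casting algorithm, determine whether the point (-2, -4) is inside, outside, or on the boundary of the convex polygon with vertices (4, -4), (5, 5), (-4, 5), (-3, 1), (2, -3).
The point (-2, -4) lies strictly outside the polygon

Cast a horizontal ray to the right from the query point and count how many polygon edges it crosses (each edge strictly once or zero times, handled with the usual half-open convention). 
Parity of crossings → even ⇒ outside.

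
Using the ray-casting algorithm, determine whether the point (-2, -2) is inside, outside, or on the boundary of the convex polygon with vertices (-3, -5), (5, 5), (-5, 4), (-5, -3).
The point (-2, -2) lies strictly inside the polygon

Cast a horizontal ray to the right from the query point and count how many polygon edges it crosses (each edge strictly once or zero times, handled with the usual half-open convention). 
Parity of crossings → odd ⇒ inside.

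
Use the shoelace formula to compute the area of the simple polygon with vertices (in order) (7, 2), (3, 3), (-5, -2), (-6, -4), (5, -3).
Area = 101/2

Shoelace formula: Area = (1/2) |Σ_i (x_i · y_{i+1} − x_{i+1} · y_i)| (indices mod n). Compute each cross term:
  (7)(3) − (3)(2) = 15
  (3)(-2) − (-5)(3) = 9
  (-5)(-4) − (-6)(-2) = 8
  (-6)(-3) − (5)(-4) = 38
  (5)(2) − (7)(-3) = 31
Sum = 101, so (signed) Area = 101/2 = 101/2, |Area| = 101/2.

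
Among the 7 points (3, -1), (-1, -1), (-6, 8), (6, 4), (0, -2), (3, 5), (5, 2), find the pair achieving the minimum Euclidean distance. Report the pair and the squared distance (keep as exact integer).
Pair = ((-1, -1), (0, -2)); squared distance = 2

Compute all C(7, 2) = 21 pairwise squared distances (x_i − x_j)² + (y_i − y_j)². The minimum is 2, attained by the pair ((-1, -1), (0, -2)).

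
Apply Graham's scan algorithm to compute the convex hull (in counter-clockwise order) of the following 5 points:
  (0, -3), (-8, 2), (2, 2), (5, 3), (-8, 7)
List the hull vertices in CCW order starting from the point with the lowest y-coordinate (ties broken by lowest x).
Hull (CCW) = [(0, -3), (5, 3), (-8, 7), (-8, 2)]

Graham scan procedure:
  1. Find the pivot p₀ = point with lowest y (tie → lowest x): (0, -3).
  2. Sort the remaining points by polar angle around p₀.
  3. Walk through sorted points, maintaining a stack; pop the top while the last three entries make a non-left turn (cross product ≤ 0).
  4. Final stack is the convex hull in CCW order: (0, -3), (5, 3), (-8, 7), (-8, 2).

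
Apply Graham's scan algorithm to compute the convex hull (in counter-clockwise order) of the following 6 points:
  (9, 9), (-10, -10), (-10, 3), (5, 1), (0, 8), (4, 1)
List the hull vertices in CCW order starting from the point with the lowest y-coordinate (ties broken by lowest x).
Hull (CCW) = [(-10, -10), (5, 1), (9, 9), (0, 8), (-10, 3)]

Graham scan procedure:
  1. Find the pivot p₀ = point with lowest y (tie → lowest x): (-10, -10).
  2. Sort the remaining points by polar angle around p₀.
  3. Walk through sorted points, maintaining a stack; pop the top while the last three entries make a non-left turn (cross product ≤ 0).
  4. Final stack is the convex hull in CCW order: (-10, -10), (5, 1), (9, 9), (0, 8), (-10, 3).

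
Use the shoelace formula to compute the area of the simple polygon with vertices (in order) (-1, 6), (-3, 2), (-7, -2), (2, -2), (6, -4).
Area = 45

Shoelace formula: Area = (1/2) |Σ_i (x_i · y_{i+1} − x_{i+1} · y_i)| (indices mod n). Compute each cross term:
  (-1)(2) − (-3)(6) = 16
  (-3)(-2) − (-7)(2) = 20
  (-7)(-2) − (2)(-2) = 18
  (2)(-4) − (6)(-2) = 4
  (6)(6) − (-1)(-4) = 32
Sum = 90, so (signed) Area = 90/2 = 45, |Area| = 45.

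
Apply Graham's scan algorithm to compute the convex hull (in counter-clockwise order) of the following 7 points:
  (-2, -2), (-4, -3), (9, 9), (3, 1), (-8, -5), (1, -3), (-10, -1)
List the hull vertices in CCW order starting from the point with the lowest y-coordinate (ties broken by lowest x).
Hull (CCW) = [(-8, -5), (1, -3), (9, 9), (-10, -1)]

Graham scan procedure:
  1. Find the pivot p₀ = point with lowest y (tie → lowest x): (-8, -5).
  2. Sort the remaining points by polar angle around p₀.
  3. Walk through sorted points, maintaining a stack; pop the top while the last three entries make a non-left turn (cross product ≤ 0).
  4. Final stack is the convex hull in CCW order: (-8, -5), (1, -3), (9, 9), (-10, -1).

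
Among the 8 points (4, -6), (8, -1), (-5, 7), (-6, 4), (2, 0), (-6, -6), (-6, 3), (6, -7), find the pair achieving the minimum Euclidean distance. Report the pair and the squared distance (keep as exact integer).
Pair = ((-6, 4), (-6, 3)); squared distance = 1

Compute all C(8, 2) = 28 pairwise squared distances (x_i − x_j)² + (y_i − y_j)². The minimum is 1, attained by the pair ((-6, 4), (-6, 3)).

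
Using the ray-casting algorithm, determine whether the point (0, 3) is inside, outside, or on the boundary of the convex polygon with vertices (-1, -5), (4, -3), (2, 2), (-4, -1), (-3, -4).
The point (0, 3) lies strictly outside the polygon

Cast a horizontal ray to the right from the query point and count how many polygon edges it crosses (each edge strictly once or zero times, handled with the usual half-open convention). 
Parity of crossings → even ⇒ outside.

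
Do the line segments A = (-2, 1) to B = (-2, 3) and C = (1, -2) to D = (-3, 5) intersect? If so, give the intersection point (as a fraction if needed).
No (intersection of containing lines falls outside at least one segment)

Parametrize and solve: t = 9/8, s = 3/4. At least one of these is outside [0, 1], so the segments do not intersect.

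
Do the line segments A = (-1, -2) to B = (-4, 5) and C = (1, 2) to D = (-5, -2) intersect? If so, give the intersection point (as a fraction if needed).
Yes; intersection at (-17/9, 2/27) (t = 8/27 on AB, s = 13/27 on CD)

Parametrize AB as A + t(B − A) = (-1 + -3 t, -2 + 7 t) and CD as C + s(D − C) = (1 + -6 s, 2 + -4 s). Solve the linear system for (t, s). Determinant = -54 ≠ 0, so a unique intersection of the containing lines exists. Solution: t = 8/27, s = 13/27 — both in [0, 1], so the segments cross. Intersection point: (-17/9, 2/27).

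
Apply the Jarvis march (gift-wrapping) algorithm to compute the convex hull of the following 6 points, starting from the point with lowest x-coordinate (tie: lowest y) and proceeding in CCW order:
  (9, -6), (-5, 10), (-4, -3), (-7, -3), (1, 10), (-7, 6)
Hull (CCW) = [(-7, -3), (9, -6), (1, 10), (-5, 10), (-7, 6)]

Jarvis march: at each step, from the current hull vertex p, select the next vertex q as the point such that every other point lies strictly to the left of (or on) the directed line p → q. (Equivalently: for every other point r, the cross product (q − p) × (r − p) ≥ 0.)
Starting point (lowest x, tie lowest y): (-7, -3). Wrap until returning to start. Resulting hull: (-7, -3), (9, -6), (1, 10), (-5, 10), (-7, 6).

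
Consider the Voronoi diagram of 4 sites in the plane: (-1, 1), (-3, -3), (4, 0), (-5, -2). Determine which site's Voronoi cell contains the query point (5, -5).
Nearest site = (4, 0)

The Voronoi cell of site s contains exactly those query points closer to s than to any other site. Compute squared distances from q = (5, -5) to each site:
  (4 − 5)² + (0 − -5)² = 26
  (-3 − 5)² + (-3 − -5)² = 68
  (-1 − 5)² + (1 − -5)² = 72
  (-5 − 5)² + (-2 − -5)² = 109
Minimum is attained by (4, 0), so q lies in its Voronoi cell.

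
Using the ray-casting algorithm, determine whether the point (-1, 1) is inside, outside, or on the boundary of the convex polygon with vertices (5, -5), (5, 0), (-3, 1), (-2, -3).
The point (-1, 1) lies strictly outside the polygon

Cast a horizontal ray to the right from the query point and count how many polygon edges it crosses (each edge strictly once or zero times, handled with the usual half-open convention). 
Parity of crossings → even ⇒ outside.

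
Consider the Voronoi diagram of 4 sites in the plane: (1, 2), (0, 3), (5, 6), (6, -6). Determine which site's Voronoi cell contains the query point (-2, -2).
Nearest site = (1, 2)

The Voronoi cell of site s contains exactly those query points closer to s than to any other site. Compute squared distances from q = (-2, -2) to each site:
  (1 − -2)² + (2 − -2)² = 25
  (0 − -2)² + (3 − -2)² = 29
  (6 − -2)² + (-6 − -2)² = 80
  (5 − -2)² + (6 − -2)² = 113
Minimum is attained by (1, 2), so q lies in its Voronoi cell.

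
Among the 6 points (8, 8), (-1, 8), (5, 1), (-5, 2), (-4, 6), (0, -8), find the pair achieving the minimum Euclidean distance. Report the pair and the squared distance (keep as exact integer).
Pair = ((-1, 8), (-4, 6)); squared distance = 13

Compute all C(6, 2) = 15 pairwise squared distances (x_i − x_j)² + (y_i − y_j)². The minimum is 13, attained by the pair ((-1, 8), (-4, 6)).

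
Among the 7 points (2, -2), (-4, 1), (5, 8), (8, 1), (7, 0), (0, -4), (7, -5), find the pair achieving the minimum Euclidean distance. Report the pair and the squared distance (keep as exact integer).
Pair = ((8, 1), (7, 0)); squared distance = 2

Compute all C(7, 2) = 21 pairwise squared distances (x_i − x_j)² + (y_i − y_j)². The minimum is 2, attained by the pair ((8, 1), (7, 0)).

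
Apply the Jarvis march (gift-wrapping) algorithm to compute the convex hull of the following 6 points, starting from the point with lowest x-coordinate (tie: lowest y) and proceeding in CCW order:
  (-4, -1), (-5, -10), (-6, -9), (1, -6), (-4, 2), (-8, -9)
Hull (CCW) = [(-8, -9), (-5, -10), (1, -6), (-4, 2)]

Jarvis march: at each step, from the current hull vertex p, select the next vertex q as the point such that every other point lies strictly to the left of (or on) the directed line p → q. (Equivalently: for every other point r, the cross product (q − p) × (r − p) ≥ 0.)
Starting point (lowest x, tie lowest y): (-8, -9). Wrap until returning to start. Resulting hull: (-8, -9), (-5, -10), (1, -6), (-4, 2).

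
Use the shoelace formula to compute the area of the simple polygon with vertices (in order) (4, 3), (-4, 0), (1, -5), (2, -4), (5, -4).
Area = 81/2

Shoelace formula: Area = (1/2) |Σ_i (x_i · y_{i+1} − x_{i+1} · y_i)| (indices mod n). Compute each cross term:
  (4)(0) − (-4)(3) = 12
  (-4)(-5) − (1)(0) = 20
  (1)(-4) − (2)(-5) = 6
  (2)(-4) − (5)(-4) = 12
  (5)(3) − (4)(-4) = 31
Sum = 81, so (signed) Area = 81/2 = 81/2, |Area| = 81/2.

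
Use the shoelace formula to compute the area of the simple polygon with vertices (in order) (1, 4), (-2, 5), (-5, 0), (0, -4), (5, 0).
Area = 49

Shoelace formula: Area = (1/2) |Σ_i (x_i · y_{i+1} − x_{i+1} · y_i)| (indices mod n). Compute each cross term:
  (1)(5) − (-2)(4) = 13
  (-2)(0) − (-5)(5) = 25
  (-5)(-4) − (0)(0) = 20
  (0)(0) − (5)(-4) = 20
  (5)(4) − (1)(0) = 20
Sum = 98, so (signed) Area = 98/2 = 49, |Area| = 49.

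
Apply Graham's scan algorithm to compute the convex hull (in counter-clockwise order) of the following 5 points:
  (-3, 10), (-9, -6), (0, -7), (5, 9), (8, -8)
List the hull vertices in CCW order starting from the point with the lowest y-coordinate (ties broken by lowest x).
Hull (CCW) = [(8, -8), (5, 9), (-3, 10), (-9, -6)]

Graham scan procedure:
  1. Find the pivot p₀ = point with lowest y (tie → lowest x): (8, -8).
  2. Sort the remaining points by polar angle around p₀.
  3. Walk through sorted points, maintaining a stack; pop the top while the last three entries make a non-left turn (cross product ≤ 0).
  4. Final stack is the convex hull in CCW order: (8, -8), (5, 9), (-3, 10), (-9, -6).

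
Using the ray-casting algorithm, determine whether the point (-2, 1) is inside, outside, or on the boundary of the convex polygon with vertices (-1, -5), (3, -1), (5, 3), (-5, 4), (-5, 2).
The point (-2, 1) lies strictly inside the polygon

Cast a horizontal ray to the right from the query point and count how many polygon edges it crosses (each edge strictly once or zero times, handled with the usual half-open convention). 
Parity of crossings → odd ⇒ inside.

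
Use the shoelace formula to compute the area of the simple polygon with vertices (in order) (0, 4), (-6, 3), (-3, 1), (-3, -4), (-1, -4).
Area = 23

Shoelace formula: Area = (1/2) |Σ_i (x_i · y_{i+1} − x_{i+1} · y_i)| (indices mod n). Compute each cross term:
  (0)(3) − (-6)(4) = 24
  (-6)(1) − (-3)(3) = 3
  (-3)(-4) − (-3)(1) = 15
  (-3)(-4) − (-1)(-4) = 8
  (-1)(4) − (0)(-4) = -4
Sum = 46, so (signed) Area = 46/2 = 23, |Area| = 23.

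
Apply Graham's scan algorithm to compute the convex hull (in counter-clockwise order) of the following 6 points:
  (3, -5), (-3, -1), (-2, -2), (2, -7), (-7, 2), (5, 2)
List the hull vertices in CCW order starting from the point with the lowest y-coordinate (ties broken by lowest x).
Hull (CCW) = [(2, -7), (3, -5), (5, 2), (-7, 2)]

Graham scan procedure:
  1. Find the pivot p₀ = point with lowest y (tie → lowest x): (2, -7).
  2. Sort the remaining points by polar angle around p₀.
  3. Walk through sorted points, maintaining a stack; pop the top while the last three entries make a non-left turn (cross product ≤ 0).
  4. Final stack is the convex hull in CCW order: (2, -7), (3, -5), (5, 2), (-7, 2).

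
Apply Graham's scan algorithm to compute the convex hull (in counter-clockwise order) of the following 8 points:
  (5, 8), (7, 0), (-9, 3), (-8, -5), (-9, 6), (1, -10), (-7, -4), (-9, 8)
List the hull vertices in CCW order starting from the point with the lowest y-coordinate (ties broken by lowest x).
Hull (CCW) = [(1, -10), (7, 0), (5, 8), (-9, 8), (-9, 3), (-8, -5)]

Graham scan procedure:
  1. Find the pivot p₀ = point with lowest y (tie → lowest x): (1, -10).
  2. Sort the remaining points by polar angle around p₀.
  3. Walk through sorted points, maintaining a stack; pop the top while the last three entries make a non-left turn (cross product ≤ 0).
  4. Final stack is the convex hull in CCW order: (1, -10), (7, 0), (5, 8), (-9, 8), (-9, 3), (-8, -5).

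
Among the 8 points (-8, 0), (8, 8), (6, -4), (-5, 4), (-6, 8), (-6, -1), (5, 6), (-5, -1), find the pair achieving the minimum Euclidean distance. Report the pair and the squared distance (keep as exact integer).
Pair = ((-6, -1), (-5, -1)); squared distance = 1

Compute all C(8, 2) = 28 pairwise squared distances (x_i − x_j)² + (y_i − y_j)². The minimum is 1, attained by the pair ((-6, -1), (-5, -1)).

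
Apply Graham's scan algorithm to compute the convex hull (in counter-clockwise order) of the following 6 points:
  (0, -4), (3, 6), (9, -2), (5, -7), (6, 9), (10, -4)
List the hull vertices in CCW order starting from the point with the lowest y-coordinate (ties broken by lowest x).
Hull (CCW) = [(5, -7), (10, -4), (6, 9), (3, 6), (0, -4)]

Graham scan procedure:
  1. Find the pivot p₀ = point with lowest y (tie → lowest x): (5, -7).
  2. Sort the remaining points by polar angle around p₀.
  3. Walk through sorted points, maintaining a stack; pop the top while the last three entries make a non-left turn (cross product ≤ 0).
  4. Final stack is the convex hull in CCW order: (5, -7), (10, -4), (6, 9), (3, 6), (0, -4).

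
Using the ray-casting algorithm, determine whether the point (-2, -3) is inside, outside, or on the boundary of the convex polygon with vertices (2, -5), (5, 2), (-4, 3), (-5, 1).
The point (-2, -3) lies strictly outside the polygon

Cast a horizontal ray to the right from the query point and count how many polygon edges it crosses (each edge strictly once or zero times, handled with the usual half-open convention). 
Parity of crossings → even ⇒ outside.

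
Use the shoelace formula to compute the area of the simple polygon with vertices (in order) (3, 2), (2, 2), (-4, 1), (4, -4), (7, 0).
Area = 33

Shoelace formula: Area = (1/2) |Σ_i (x_i · y_{i+1} − x_{i+1} · y_i)| (indices mod n). Compute each cross term:
  (3)(2) − (2)(2) = 2
  (2)(1) − (-4)(2) = 10
  (-4)(-4) − (4)(1) = 12
  (4)(0) − (7)(-4) = 28
  (7)(2) − (3)(0) = 14
Sum = 66, so (signed) Area = 66/2 = 33, |Area| = 33.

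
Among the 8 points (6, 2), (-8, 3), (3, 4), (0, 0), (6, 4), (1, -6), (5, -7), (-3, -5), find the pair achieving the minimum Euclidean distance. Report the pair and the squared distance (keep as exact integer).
Pair = ((6, 2), (6, 4)); squared distance = 4

Compute all C(8, 2) = 28 pairwise squared distances (x_i − x_j)² + (y_i − y_j)². The minimum is 4, attained by the pair ((6, 2), (6, 4)).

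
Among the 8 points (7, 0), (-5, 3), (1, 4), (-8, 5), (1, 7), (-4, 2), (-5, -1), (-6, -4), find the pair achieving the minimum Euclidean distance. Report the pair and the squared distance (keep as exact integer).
Pair = ((-5, 3), (-4, 2)); squared distance = 2

Compute all C(8, 2) = 28 pairwise squared distances (x_i − x_j)² + (y_i − y_j)². The minimum is 2, attained by the pair ((-5, 3), (-4, 2)).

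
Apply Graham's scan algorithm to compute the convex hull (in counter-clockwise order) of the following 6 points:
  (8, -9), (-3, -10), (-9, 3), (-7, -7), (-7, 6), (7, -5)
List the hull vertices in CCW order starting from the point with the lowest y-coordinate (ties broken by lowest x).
Hull (CCW) = [(-3, -10), (8, -9), (7, -5), (-7, 6), (-9, 3), (-7, -7)]

Graham scan procedure:
  1. Find the pivot p₀ = point with lowest y (tie → lowest x): (-3, -10).
  2. Sort the remaining points by polar angle around p₀.
  3. Walk through sorted points, maintaining a stack; pop the top while the last three entries make a non-left turn (cross product ≤ 0).
  4. Final stack is the convex hull in CCW order: (-3, -10), (8, -9), (7, -5), (-7, 6), (-9, 3), (-7, -7).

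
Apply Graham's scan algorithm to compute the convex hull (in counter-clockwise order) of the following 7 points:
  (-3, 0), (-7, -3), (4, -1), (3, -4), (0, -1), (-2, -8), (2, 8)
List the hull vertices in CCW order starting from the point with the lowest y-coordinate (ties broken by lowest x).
Hull (CCW) = [(-2, -8), (3, -4), (4, -1), (2, 8), (-7, -3)]

Graham scan procedure:
  1. Find the pivot p₀ = point with lowest y (tie → lowest x): (-2, -8).
  2. Sort the remaining points by polar angle around p₀.
  3. Walk through sorted points, maintaining a stack; pop the top while the last three entries make a non-left turn (cross product ≤ 0).
  4. Final stack is the convex hull in CCW order: (-2, -8), (3, -4), (4, -1), (2, 8), (-7, -3).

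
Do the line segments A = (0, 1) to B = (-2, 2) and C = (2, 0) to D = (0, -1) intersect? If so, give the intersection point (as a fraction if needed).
No (intersection of containing lines falls outside at least one segment)

Parametrize and solve: t = -1, s = 0. At least one of these is outside [0, 1], so the segments do not intersect.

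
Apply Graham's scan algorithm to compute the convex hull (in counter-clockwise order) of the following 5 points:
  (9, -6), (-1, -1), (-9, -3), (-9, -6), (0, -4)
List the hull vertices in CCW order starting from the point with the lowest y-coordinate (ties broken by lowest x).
Hull (CCW) = [(-9, -6), (9, -6), (-1, -1), (-9, -3)]

Graham scan procedure:
  1. Find the pivot p₀ = point with lowest y (tie → lowest x): (-9, -6).
  2. Sort the remaining points by polar angle around p₀.
  3. Walk through sorted points, maintaining a stack; pop the top while the last three entries make a non-left turn (cross product ≤ 0).
  4. Final stack is the convex hull in CCW order: (-9, -6), (9, -6), (-1, -1), (-9, -3).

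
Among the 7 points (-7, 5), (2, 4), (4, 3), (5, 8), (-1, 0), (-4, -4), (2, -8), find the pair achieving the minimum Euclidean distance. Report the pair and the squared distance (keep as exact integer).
Pair = ((2, 4), (4, 3)); squared distance = 5

Compute all C(7, 2) = 21 pairwise squared distances (x_i − x_j)² + (y_i − y_j)². The minimum is 5, attained by the pair ((2, 4), (4, 3)).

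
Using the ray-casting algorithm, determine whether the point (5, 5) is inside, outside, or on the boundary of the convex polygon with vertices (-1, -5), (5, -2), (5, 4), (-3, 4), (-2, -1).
The point (5, 5) lies strictly outside the polygon

Cast a horizontal ray to the right from the query point and count how many polygon edges it crosses (each edge strictly once or zero times, handled with the usual half-open convention). 
Parity of crossings → even ⇒ outside.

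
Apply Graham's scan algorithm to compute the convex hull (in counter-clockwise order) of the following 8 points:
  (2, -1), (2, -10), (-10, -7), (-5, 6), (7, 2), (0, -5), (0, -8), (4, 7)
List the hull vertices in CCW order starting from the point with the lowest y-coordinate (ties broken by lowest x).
Hull (CCW) = [(2, -10), (7, 2), (4, 7), (-5, 6), (-10, -7)]

Graham scan procedure:
  1. Find the pivot p₀ = point with lowest y (tie → lowest x): (2, -10).
  2. Sort the remaining points by polar angle around p₀.
  3. Walk through sorted points, maintaining a stack; pop the top while the last three entries make a non-left turn (cross product ≤ 0).
  4. Final stack is the convex hull in CCW order: (2, -10), (7, 2), (4, 7), (-5, 6), (-10, -7).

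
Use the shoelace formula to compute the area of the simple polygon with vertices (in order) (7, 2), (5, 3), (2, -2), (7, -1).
Area = 14

Shoelace formula: Area = (1/2) |Σ_i (x_i · y_{i+1} − x_{i+1} · y_i)| (indices mod n). Compute each cross term:
  (7)(3) − (5)(2) = 11
  (5)(-2) − (2)(3) = -16
  (2)(-1) − (7)(-2) = 12
  (7)(2) − (7)(-1) = 21
Sum = 28, so (signed) Area = 28/2 = 14, |Area| = 14.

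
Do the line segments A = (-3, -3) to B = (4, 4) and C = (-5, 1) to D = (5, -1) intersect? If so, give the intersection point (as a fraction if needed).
Yes; intersection at (0, 0) (t = 3/7 on AB, s = 1/2 on CD)

Parametrize AB as A + t(B − A) = (-3 + 7 t, -3 + 7 t) and CD as C + s(D − C) = (-5 + 10 s, 1 + -2 s). Solve the linear system for (t, s). Determinant = 84 ≠ 0, so a unique intersection of the containing lines exists. Solution: t = 3/7, s = 1/2 — both in [0, 1], so the segments cross. Intersection point: (0, 0).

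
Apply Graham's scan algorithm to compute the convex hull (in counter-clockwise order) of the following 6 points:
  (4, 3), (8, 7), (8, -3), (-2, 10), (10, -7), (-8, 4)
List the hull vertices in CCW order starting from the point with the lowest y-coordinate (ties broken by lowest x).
Hull (CCW) = [(10, -7), (8, 7), (-2, 10), (-8, 4)]

Graham scan procedure:
  1. Find the pivot p₀ = point with lowest y (tie → lowest x): (10, -7).
  2. Sort the remaining points by polar angle around p₀.
  3. Walk through sorted points, maintaining a stack; pop the top while the last three entries make a non-left turn (cross product ≤ 0).
  4. Final stack is the convex hull in CCW order: (10, -7), (8, 7), (-2, 10), (-8, 4).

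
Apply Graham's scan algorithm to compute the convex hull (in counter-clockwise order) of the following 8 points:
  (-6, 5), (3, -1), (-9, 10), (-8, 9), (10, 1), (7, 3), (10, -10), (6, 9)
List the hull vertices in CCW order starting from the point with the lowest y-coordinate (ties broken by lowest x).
Hull (CCW) = [(10, -10), (10, 1), (6, 9), (-9, 10), (-6, 5)]

Graham scan procedure:
  1. Find the pivot p₀ = point with lowest y (tie → lowest x): (10, -10).
  2. Sort the remaining points by polar angle around p₀.
  3. Walk through sorted points, maintaining a stack; pop the top while the last three entries make a non-left turn (cross product ≤ 0).
  4. Final stack is the convex hull in CCW order: (10, -10), (10, 1), (6, 9), (-9, 10), (-6, 5).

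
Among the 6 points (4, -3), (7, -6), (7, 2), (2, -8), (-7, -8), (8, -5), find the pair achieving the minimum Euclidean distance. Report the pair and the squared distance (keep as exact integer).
Pair = ((7, -6), (8, -5)); squared distance = 2

Compute all C(6, 2) = 15 pairwise squared distances (x_i − x_j)² + (y_i − y_j)². The minimum is 2, attained by the pair ((7, -6), (8, -5)).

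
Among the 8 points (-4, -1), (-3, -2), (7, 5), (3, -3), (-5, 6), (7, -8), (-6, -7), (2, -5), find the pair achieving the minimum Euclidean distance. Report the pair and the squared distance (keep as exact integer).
Pair = ((-4, -1), (-3, -2)); squared distance = 2

Compute all C(8, 2) = 28 pairwise squared distances (x_i − x_j)² + (y_i − y_j)². The minimum is 2, attained by the pair ((-4, -1), (-3, -2)).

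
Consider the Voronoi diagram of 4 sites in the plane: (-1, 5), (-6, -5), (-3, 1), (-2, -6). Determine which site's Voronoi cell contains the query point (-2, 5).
Nearest site = (-1, 5)

The Voronoi cell of site s contains exactly those query points closer to s than to any other site. Compute squared distances from q = (-2, 5) to each site:
  (-1 − -2)² + (5 − 5)² = 1
  (-3 − -2)² + (1 − 5)² = 17
  (-6 − -2)² + (-5 − 5)² = 116
  (-2 − -2)² + (-6 − 5)² = 121
Minimum is attained by (-1, 5), so q lies in its Voronoi cell.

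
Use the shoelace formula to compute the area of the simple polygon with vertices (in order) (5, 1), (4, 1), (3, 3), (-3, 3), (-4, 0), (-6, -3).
Area = 61/2

Shoelace formula: Area = (1/2) |Σ_i (x_i · y_{i+1} − x_{i+1} · y_i)| (indices mod n). Compute each cross term:
  (5)(1) − (4)(1) = 1
  (4)(3) − (3)(1) = 9
  (3)(3) − (-3)(3) = 18
  (-3)(0) − (-4)(3) = 12
  (-4)(-3) − (-6)(0) = 12
  (-6)(1) − (5)(-3) = 9
Sum = 61, so (signed) Area = 61/2 = 61/2, |Area| = 61/2.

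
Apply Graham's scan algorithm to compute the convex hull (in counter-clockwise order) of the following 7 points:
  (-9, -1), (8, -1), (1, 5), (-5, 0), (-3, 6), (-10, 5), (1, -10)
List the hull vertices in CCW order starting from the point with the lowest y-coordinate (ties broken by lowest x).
Hull (CCW) = [(1, -10), (8, -1), (1, 5), (-3, 6), (-10, 5), (-9, -1)]

Graham scan procedure:
  1. Find the pivot p₀ = point with lowest y (tie → lowest x): (1, -10).
  2. Sort the remaining points by polar angle around p₀.
  3. Walk through sorted points, maintaining a stack; pop the top while the last three entries make a non-left turn (cross product ≤ 0).
  4. Final stack is the convex hull in CCW order: (1, -10), (8, -1), (1, 5), (-3, 6), (-10, 5), (-9, -1).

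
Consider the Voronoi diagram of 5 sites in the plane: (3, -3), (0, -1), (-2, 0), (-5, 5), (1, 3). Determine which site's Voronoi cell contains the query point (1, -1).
Nearest site = (0, -1)

The Voronoi cell of site s contains exactly those query points closer to s than to any other site. Compute squared distances from q = (1, -1) to each site:
  (0 − 1)² + (-1 − -1)² = 1
  (3 − 1)² + (-3 − -1)² = 8
  (-2 − 1)² + (0 − -1)² = 10
  (1 − 1)² + (3 − -1)² = 16
  (-5 − 1)² + (5 − -1)² = 72
Minimum is attained by (0, -1), so q lies in its Voronoi cell.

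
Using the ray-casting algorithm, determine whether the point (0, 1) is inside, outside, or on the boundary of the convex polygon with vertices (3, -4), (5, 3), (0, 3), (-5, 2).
The point (0, 1) lies strictly inside the polygon

Cast a horizontal ray to the right from the query point and count how many polygon edges it crosses (each edge strictly once or zero times, handled with the usual half-open convention). 
Parity of crossings → odd ⇒ inside.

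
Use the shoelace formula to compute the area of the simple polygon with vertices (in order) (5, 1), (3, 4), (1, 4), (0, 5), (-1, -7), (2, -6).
Area = 87/2

Shoelace formula: Area = (1/2) |Σ_i (x_i · y_{i+1} − x_{i+1} · y_i)| (indices mod n). Compute each cross term:
  (5)(4) − (3)(1) = 17
  (3)(4) − (1)(4) = 8
  (1)(5) − (0)(4) = 5
  (0)(-7) − (-1)(5) = 5
  (-1)(-6) − (2)(-7) = 20
  (2)(1) − (5)(-6) = 32
Sum = 87, so (signed) Area = 87/2 = 87/2, |Area| = 87/2.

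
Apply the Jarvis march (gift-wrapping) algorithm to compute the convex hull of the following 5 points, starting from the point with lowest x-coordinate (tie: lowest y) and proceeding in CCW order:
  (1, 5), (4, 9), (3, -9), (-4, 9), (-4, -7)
Hull (CCW) = [(-4, -7), (3, -9), (4, 9), (-4, 9)]

Jarvis march: at each step, from the current hull vertex p, select the next vertex q as the point such that every other point lies strictly to the left of (or on) the directed line p → q. (Equivalently: for every other point r, the cross product (q − p) × (r − p) ≥ 0.)
Starting point (lowest x, tie lowest y): (-4, -7). Wrap until returning to start. Resulting hull: (-4, -7), (3, -9), (4, 9), (-4, 9).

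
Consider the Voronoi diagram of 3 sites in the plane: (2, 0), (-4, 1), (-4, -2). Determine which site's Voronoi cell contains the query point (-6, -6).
Nearest site = (-4, -2)

The Voronoi cell of site s contains exactly those query points closer to s than to any other site. Compute squared distances from q = (-6, -6) to each site:
  (-4 − -6)² + (-2 − -6)² = 20
  (-4 − -6)² + (1 − -6)² = 53
  (2 − -6)² + (0 − -6)² = 100
Minimum is attained by (-4, -2), so q lies in its Voronoi cell.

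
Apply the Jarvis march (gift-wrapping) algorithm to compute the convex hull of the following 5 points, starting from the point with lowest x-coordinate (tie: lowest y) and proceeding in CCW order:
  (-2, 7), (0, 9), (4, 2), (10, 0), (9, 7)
Hull (CCW) = [(-2, 7), (4, 2), (10, 0), (9, 7), (0, 9)]

Jarvis march: at each step, from the current hull vertex p, select the next vertex q as the point such that every other point lies strictly to the left of (or on) the directed line p → q. (Equivalently: for every other point r, the cross product (q − p) × (r − p) ≥ 0.)
Starting point (lowest x, tie lowest y): (-2, 7). Wrap until returning to start. Resulting hull: (-2, 7), (4, 2), (10, 0), (9, 7), (0, 9).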